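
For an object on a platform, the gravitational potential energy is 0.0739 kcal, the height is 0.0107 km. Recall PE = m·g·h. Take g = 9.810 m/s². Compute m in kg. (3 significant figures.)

2.95 kg

Solving PE = m·g·h for m: m = PE/(g·h).
PE = 0.0739 kcal = 309.2 J; h = 0.0107 km = 10.70 m; g = 9.810 m/s².
m = 2.946 kg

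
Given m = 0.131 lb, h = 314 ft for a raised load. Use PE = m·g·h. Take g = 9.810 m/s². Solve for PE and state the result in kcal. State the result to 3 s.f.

PE is given directly by: PE = mgh.
m = 0.131 lb = 0.05942 kg; h = 314 ft = 95.71 m; g = 9.810 m/s².
PE = 55.79 J  (the unit combination reduces to kg·m²/s² = J)
55.79 J × (1 kcal / 4184 J) = 0.01333 kcal

0.0133 kcal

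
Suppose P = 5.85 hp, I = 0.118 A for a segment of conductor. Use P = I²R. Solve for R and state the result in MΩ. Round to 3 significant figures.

Solving P = I²R for R: R = P/I².
P = 5.85 hp = 4362 W; I = 0.118 A.
R = 3.133×10^5 Ω
3.133×10^5 Ω × (1 MΩ / 1.000×10^6 Ω) = 0.3133 MΩ

0.313 MΩ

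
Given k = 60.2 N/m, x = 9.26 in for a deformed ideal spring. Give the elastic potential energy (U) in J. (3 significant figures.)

Directly: U = ½kx².
k = 60.2 N/m; x = 9.26 in = 0.2352 m.
U = 1.665 J  (the unit combination reduces to kg·m²/s² = J)

1.67 J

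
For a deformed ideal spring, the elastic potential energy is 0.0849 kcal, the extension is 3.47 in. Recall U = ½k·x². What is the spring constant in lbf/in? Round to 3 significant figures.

522 lbf/in

Rearranging: k = 2U/x².
U = 0.0849 kcal = 355.2 J; x = 3.47 in = 0.08814 m.
k = 91454 N/m
91454 N/m × (1 lbf/in / 175.1 N/m) = 522.2 lbf/in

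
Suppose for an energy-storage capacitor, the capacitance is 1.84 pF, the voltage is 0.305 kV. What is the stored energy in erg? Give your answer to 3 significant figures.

E is given directly by: E = ½CV².
C = 1.84 pF = 1.840×10^-12 F; V = 0.305 kV = 305.0 V.
E = 8.558×10^-8 J
8.558×10^-8 J × (1 erg / 1.000×10^-7 J) = 0.8558 erg

0.856 erg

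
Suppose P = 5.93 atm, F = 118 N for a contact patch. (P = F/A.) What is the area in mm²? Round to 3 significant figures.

Rearranging: A = F/P.
P = 5.93 atm = 6.009×10^5 Pa; F = 118 N.
A = 1.964×10^-4 m²
1.964×10^-4 m² × (1 mm² / 1.000×10^-6 m²) = 196.4 mm²

196 mm²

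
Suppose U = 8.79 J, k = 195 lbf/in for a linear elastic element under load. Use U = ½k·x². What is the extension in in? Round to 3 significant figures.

Solving U = ½k·x² for x: x = √(2U/k).
U = 8.79 J; k = 195 lbf/in = 34150 N/m.
x = 0.02269 m
0.02269 m × (1 in / 0.02540 m) = 0.8933 in

0.893 in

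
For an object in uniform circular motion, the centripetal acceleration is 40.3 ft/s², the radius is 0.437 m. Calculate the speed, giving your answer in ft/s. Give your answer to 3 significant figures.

7.60 ft/s

Rearranging a = v²/r for v: v = √(a·r).
a = 40.3 ft/s² = 12.28 m/s²; r = 0.437 m.
v = 2.317 m/s
2.317 m/s × (1 ft/s / 0.3048 m/s) = 7.601 ft/s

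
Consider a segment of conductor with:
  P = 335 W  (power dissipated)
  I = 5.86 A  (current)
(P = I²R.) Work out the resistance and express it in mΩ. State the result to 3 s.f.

Solving P = I²R for R: R = P/I².
P = 335 W; I = 5.86 A.
R = 9.756 Ω
9.756 Ω × (1 mΩ / 0.001000 Ω) = 9756 mΩ

9760 mΩ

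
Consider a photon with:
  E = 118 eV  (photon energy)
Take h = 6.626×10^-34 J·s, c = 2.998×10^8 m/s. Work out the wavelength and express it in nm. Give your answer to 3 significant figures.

Rearranging: λ = hc/E.
E = 118 eV = 1.891×10^-17 J; h = 6.626×10^-34 J·s; c = 2.998×10^8 m/s.
λ = 1.051×10^-8 m
1.051×10^-8 m × (1 nm / 1.000×10^-9 m) = 10.51 nm

10.5 nm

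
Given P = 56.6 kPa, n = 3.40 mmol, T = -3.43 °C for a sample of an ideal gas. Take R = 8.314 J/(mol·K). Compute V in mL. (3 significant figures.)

From the ideal-gas law: V = nRT/P.
P = 56.6 kPa = 56600 Pa; n = 3.40 mmol = 0.003400 mol; T = -3.43 °C = 269.7 K; R = 8.314 J/(mol·K).
V = 1.347×10^-4 m³
1.347×10^-4 m³ × (1 mL / 1.000×10^-6 m³) = 134.7 mL

135 mL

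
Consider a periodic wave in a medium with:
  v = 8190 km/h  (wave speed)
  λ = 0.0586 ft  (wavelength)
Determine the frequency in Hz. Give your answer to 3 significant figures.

Rearranging v = f·λ for f: f = v/λ.
v = 8190 km/h = 2275 m/s; λ = 0.0586 ft = 0.01786 m.
f = 1.274×10^5 Hz

1.27×10^5 Hz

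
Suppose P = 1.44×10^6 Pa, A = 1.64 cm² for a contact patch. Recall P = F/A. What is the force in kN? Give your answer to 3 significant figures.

0.236 kN

Rearranging: F = P·A.
P = 1.44×10^6 Pa; A = 1.64 cm² = 1.640×10^-4 m².
F = 236.2 N
236.2 N × (1 kN / 1000 N) = 0.2362 kN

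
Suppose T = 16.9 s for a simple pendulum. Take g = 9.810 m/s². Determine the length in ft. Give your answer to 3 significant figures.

233 ft

Rearranging T = 2π√(L/g) for L: L = g·(T/2π)².
T = 16.9 s; g = 9.810 m/s².
L = 70.97 m
70.97 m × (1 ft / 0.3048 m) = 232.8 ft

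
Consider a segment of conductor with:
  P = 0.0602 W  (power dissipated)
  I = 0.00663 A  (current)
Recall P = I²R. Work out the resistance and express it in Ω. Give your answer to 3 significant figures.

Rearranging: R = P/I².
P = 0.0602 W; I = 0.00663 A.
R = 1370 Ω

1370 Ω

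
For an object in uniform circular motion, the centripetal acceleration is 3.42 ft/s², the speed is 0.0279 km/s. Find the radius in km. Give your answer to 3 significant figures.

Rearranging a = v²/r for r: r = v²/a.
a = 3.42 ft/s² = 1.042 m/s²; v = 0.0279 km/s = 27.90 m/s.
r = 746.7 m
746.7 m × (1 km / 1000 m) = 0.7467 km

0.747 km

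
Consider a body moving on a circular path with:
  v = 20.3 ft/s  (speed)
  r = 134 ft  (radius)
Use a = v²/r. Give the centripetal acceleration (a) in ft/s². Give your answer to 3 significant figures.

3.08 ft/s²

Directly: a = v²/r.
v = 20.3 ft/s = 6.187 m/s; r = 134 ft = 40.84 m.
a = 0.9374 m/s²
0.9374 m/s² × (1 ft/s² / 0.3048 m/s²) = 3.075 ft/s²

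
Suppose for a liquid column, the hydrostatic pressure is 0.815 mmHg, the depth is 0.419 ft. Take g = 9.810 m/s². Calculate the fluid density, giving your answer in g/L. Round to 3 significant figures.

86.7 g/L

Solving P = ρ·g·h for ρ: ρ = P/(g·h).
P = 0.815 mmHg = 108.7 Pa; h = 0.419 ft = 0.1277 m; g = 9.810 m/s².
ρ = 86.73 kg/m³
Since 1 g/L = 1 kg/m³, 86.73 g/L.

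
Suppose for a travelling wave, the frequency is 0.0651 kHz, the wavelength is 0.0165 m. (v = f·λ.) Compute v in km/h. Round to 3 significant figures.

3.87 km/h

Directly: v = fλ.
f = 0.0651 kHz = 65.10 Hz; λ = 0.0165 m.
v = 1.074 m/s
1.074 m/s × (1 km/h / 0.2778 m/s) = 3.867 km/h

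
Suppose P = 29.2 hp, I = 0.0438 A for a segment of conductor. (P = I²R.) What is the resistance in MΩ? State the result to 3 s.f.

11.4 MΩ

Rearranging P = I²R for R: R = P/I².
P = 29.2 hp = 21774 W; I = 0.0438 A.
R = 1.135×10^7 Ω
1.135×10^7 Ω × (1 MΩ / 1.000×10^6 Ω) = 11.35 MΩ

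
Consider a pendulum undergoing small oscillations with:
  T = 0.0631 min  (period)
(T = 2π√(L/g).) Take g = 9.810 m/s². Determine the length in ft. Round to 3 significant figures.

Rearranging T = 2π√(L/g) for L: L = g·(T/2π)².
T = 0.0631 min = 3.786 s; g = 9.810 m/s².
L = 3.562 m
3.562 m × (1 ft / 0.3048 m) = 11.69 ft

11.7 ft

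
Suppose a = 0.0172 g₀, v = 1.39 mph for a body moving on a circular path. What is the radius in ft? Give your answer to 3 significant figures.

Rearranging a = v²/r for r: r = v²/a.
a = 0.0172 g₀ = 0.1687 m/s²; v = 1.39 mph = 0.6214 m/s.
r = 2.289 m
2.289 m × (1 ft / 0.3048 m) = 7.510 ft

7.51 ft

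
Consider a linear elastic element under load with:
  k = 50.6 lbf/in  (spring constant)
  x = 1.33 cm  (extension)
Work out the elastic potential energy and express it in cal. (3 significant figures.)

0.187 cal

U is given directly by: U = ½kx².
k = 50.6 lbf/in = 8861 N/m; x = 1.33 cm = 0.01330 m.
U = 0.7837 J
0.7837 J × (1 cal / 4.184 J) = 0.1873 cal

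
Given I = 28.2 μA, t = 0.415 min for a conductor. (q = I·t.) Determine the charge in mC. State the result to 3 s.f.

0.702 mC

q is given directly by: q = It.
I = 28.2 μA = 2.820×10^-5 A; t = 0.415 min = 24.90 s.
q = 7.022×10^-4 C
7.022×10^-4 C × (1 mC / 0.001000 C) = 0.7022 mC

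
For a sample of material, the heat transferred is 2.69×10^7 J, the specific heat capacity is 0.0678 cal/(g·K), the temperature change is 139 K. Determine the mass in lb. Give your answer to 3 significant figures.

Solving Q = m·c·ΔT for m: m = Q/(c·ΔT).
Q = 2.69×10^7 J; c = 0.0678 cal/(g·K) = 283.7 J/(kg·K); ΔT = 139 K.
m = 682.2 kg
682.2 kg × (1 lb / 0.4536 kg) = 1504 lb

1500 lb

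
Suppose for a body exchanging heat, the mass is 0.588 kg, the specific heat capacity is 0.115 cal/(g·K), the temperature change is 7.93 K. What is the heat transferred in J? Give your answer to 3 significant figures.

Q is given directly by: Q = mcΔT.
m = 0.588 kg; c = 0.115 cal/(g·K) = 481.2 J/(kg·K); ΔT = 7.93 K.
Q = 2244 J

2240 J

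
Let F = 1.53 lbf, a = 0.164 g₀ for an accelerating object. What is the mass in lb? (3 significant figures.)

9.33 lb

Rearranging F = m·a for m: m = F/a.
F = 1.53 lbf = 6.806 N; a = 0.164 g₀ = 1.608 m/s².
m = 4.232 kg
4.232 kg × (1 lb / 0.4536 kg) = 9.329 lb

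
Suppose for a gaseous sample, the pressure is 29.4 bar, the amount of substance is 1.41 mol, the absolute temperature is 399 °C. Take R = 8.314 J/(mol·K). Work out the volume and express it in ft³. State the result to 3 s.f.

From the ideal-gas law: V = nRT/P.
P = 29.4 bar = 2.940×10^6 Pa; n = 1.41 mol; T = 399 °C = 672.1 K; R = 8.314 J/(mol·K).
V = 0.002680 m³
0.002680 m³ × (1 ft³ / 0.02832 m³) = 0.09465 ft³

0.0946 ft³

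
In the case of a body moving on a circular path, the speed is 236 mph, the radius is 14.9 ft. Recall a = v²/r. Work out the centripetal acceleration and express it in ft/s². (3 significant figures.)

8040 ft/s²

Directly: a = v²/r.
v = 236 mph = 105.5 m/s; r = 14.9 ft = 4.542 m.
a = 2451 m/s²
2451 m/s² × (1 ft/s² / 0.3048 m/s²) = 8041 ft/s²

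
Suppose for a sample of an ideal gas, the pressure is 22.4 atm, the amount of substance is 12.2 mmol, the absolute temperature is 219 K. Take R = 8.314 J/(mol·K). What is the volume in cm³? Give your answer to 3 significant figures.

Solving PV = nRT for V: V = nRT/P.
P = 22.4 atm = 2.270×10^6 Pa; n = 12.2 mmol = 0.01220 mol; T = 219 K; R = 8.314 J/(mol·K).
V = 9.787×10^-6 m³
9.787×10^-6 m³ × (1 cm³ / 1.000×10^-6 m³) = 9.787 cm³

9.79 cm³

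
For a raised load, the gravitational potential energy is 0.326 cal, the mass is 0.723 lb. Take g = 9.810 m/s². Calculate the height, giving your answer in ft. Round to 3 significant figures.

1.39 ft

Solving PE = m·g·h for h: h = PE/(m·g).
PE = 0.326 cal = 1.364 J; m = 0.723 lb = 0.3279 kg; g = 9.810 m/s².
h = 0.4240 m
0.4240 m × (1 ft / 0.3048 m) = 1.391 ft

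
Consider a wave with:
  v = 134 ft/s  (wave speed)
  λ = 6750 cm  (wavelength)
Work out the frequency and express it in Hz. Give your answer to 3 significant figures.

0.605 Hz

Rearranging v = f·λ for f: f = v/λ.
v = 134 ft/s = 40.84 m/s; λ = 6750 cm = 67.50 m.
f = 0.6051 Hz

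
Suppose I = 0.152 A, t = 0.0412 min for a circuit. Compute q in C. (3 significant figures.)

0.376 C

q is given directly by: q = It.
I = 0.152 A; t = 0.0412 min = 2.472 s.
q = 0.3757 C  (the unit combination reduces to A·s = C)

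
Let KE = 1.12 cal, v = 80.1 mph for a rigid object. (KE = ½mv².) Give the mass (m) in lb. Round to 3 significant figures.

Solving KE = ½mv² for m: m = 2·KE/v².
KE = 1.12 cal = 4.686 J; v = 80.1 mph = 35.81 m/s.
m = 0.007309 kg
0.007309 kg × (1 lb / 0.4536 kg) = 0.01611 lb

0.0161 lb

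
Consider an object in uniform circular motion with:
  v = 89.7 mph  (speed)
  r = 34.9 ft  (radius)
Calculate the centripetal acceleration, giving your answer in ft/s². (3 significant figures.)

Directly: a = v²/r.
v = 89.7 mph = 40.10 m/s; r = 34.9 ft = 10.64 m.
a = 151.2 m/s²
151.2 m/s² × (1 ft/s² / 0.3048 m/s²) = 495.9 ft/s²

496 ft/s²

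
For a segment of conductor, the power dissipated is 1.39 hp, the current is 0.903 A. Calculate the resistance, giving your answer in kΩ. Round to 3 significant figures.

Rearranging: R = P/I².
P = 1.39 hp = 1037 W; I = 0.903 A.
R = 1271 Ω
1271 Ω × (1 kΩ / 1000 Ω) = 1.271 kΩ

1.27 kΩ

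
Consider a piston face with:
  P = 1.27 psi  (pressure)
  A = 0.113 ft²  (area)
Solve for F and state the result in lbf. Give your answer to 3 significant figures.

Rearranging P = F/A for F: F = P·A.
P = 1.27 psi = 8756 Pa; A = 0.113 ft² = 0.01050 m².
F = 91.92 N
91.92 N × (1 lbf / 4.448 N) = 20.67 lbf

20.7 lbf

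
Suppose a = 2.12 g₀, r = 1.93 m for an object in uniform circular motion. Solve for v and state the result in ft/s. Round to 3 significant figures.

Rearranging: v = √(a·r).
a = 2.12 g₀ = 20.79 m/s²; r = 1.93 m.
v = 6.334 m/s
6.334 m/s × (1 ft/s / 0.3048 m/s) = 20.78 ft/s

20.8 ft/s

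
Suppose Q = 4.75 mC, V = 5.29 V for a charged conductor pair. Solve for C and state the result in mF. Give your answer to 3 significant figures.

C is given directly by: C = Q/V.
Q = 4.75 mC = 0.004750 C; V = 5.29 V.
C = 8.979×10^-4 F
8.979×10^-4 F × (1 mF / 0.001000 F) = 0.8979 mF

0.898 mF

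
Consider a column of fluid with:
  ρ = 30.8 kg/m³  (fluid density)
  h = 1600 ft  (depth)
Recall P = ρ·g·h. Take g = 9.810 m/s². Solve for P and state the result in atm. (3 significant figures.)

1.45 atm

P is given directly by: P = ρgh.
ρ = 30.8 kg/m³; h = 1600 ft = 487.7 m; g = 9.810 m/s².
P = 1.474×10^5 Pa
1.474×10^5 Pa × (1 atm / 1.013×10^5 Pa) = 1.454 atm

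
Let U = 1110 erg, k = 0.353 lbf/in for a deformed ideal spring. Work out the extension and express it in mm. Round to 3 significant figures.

Rearranging: x = √(2U/k).
U = 1110 erg = 1.110×10^-4 J; k = 0.353 lbf/in = 61.82 N/m.
x = 0.001895 m
0.001895 m × (1 mm / 0.001000 m) = 1.895 mm

1.90 mm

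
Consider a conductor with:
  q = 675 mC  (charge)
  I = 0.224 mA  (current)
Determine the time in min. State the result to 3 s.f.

Rearranging: t = q/I.
q = 675 mC = 0.6750 C; I = 0.224 mA = 2.240×10^-4 A.
t = 3013 s
3013 s × (1 min / 60.00 s) = 50.22 min

50.2 min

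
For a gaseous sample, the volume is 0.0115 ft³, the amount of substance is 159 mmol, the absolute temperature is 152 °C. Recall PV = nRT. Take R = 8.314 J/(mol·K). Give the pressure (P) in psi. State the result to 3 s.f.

P is given directly by: P = nRT/V.
V = 0.0115 ft³ = 3.256×10^-4 m³; n = 159 mmol = 0.1590 mol; T = 152 °C = 425.1 K; R = 8.314 J/(mol·K).
P = 1.726×10^6 Pa
1.726×10^6 Pa × (1 psi / 6895 Pa) = 250.3 psi

250 psi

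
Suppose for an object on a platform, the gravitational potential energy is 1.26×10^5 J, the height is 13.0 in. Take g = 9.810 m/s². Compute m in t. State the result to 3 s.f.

Rearranging: m = PE/(g·h).
PE = 1.26×10^5 J; h = 13.0 in = 0.3302 m; g = 9.810 m/s².
m = 38898 kg
38898 kg × (1 t / 1000 kg) = 38.90 t

38.9 t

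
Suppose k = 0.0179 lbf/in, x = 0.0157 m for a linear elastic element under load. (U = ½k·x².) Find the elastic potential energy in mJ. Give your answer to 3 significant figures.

U is given directly by: U = ½kx².
k = 0.0179 lbf/in = 3.135 N/m; x = 0.0157 m.
U = 3.863×10^-4 J
3.863×10^-4 J × (1 mJ / 0.001000 J) = 0.3863 mJ

0.386 mJ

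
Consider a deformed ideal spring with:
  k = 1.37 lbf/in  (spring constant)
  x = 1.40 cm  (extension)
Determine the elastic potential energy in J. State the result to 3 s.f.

0.0235 J

U is given directly by: U = ½kx².
k = 1.37 lbf/in = 239.9 N/m; x = 1.40 cm = 0.01400 m.
U = 0.02351 J  (the unit combination reduces to kg·m²/s² = J)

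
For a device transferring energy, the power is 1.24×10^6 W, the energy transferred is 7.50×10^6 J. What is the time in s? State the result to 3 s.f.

6.05 s

Rearranging P = W/t for t: t = W/P.
P = 1.24×10^6 W; W = 7.50×10^6 J.
t = 6.048 s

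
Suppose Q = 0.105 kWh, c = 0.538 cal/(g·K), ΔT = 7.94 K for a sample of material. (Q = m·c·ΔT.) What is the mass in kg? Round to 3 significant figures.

21.1 kg

Rearranging Q = m·c·ΔT for m: m = Q/(c·ΔT).
Q = 0.105 kWh = 3.780×10^5 J; c = 0.538 cal/(g·K) = 2251 J/(kg·K); ΔT = 7.94 K.
m = 21.15 kg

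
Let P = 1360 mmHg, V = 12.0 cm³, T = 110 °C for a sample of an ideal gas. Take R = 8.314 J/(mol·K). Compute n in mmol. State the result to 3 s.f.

0.683 mmol

From the ideal-gas law: n = PV/(RT).
P = 1360 mmHg = 1.813×10^5 Pa; V = 12.0 cm³ = 1.200×10^-5 m³; T = 110 °C = 383.1 K; R = 8.314 J/(mol·K).
n = 6.830×10^-4 mol
6.830×10^-4 mol × (1 mmol / 0.001000 mol) = 0.6830 mmol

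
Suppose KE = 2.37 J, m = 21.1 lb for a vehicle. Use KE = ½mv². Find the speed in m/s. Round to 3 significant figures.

0.704 m/s

Rearranging KE = ½mv² for v: v = √(2·KE/m).
KE = 2.37 J; m = 21.1 lb = 9.571 kg.
v = 0.7037 m/s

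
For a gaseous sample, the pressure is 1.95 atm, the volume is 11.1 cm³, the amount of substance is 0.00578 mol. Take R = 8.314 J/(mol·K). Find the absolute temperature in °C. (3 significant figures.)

-228 °C

Rearranging: T = PV/(nR).
P = 1.95 atm = 1.976×10^5 Pa; V = 11.1 cm³ = 1.110×10^-5 m³; n = 0.00578 mol; R = 8.314 J/(mol·K).
T = 45.64 K
45.64 K − 273.15 = -227.5 °C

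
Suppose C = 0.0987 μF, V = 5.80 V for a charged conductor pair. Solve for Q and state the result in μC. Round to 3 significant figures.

0.572 μC

Rearranging C = Q/V for Q: Q = CV.
C = 0.0987 μF = 9.870×10^-8 F; V = 5.80 V.
Q = 5.725×10^-7 C
5.725×10^-7 C × (1 μC / 1.000×10^-6 C) = 0.5725 μC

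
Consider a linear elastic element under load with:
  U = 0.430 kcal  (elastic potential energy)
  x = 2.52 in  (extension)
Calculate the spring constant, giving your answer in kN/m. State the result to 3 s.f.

878 kN/m

Solving U = ½k·x² for k: k = 2U/x².
U = 0.430 kcal = 1799 J; x = 2.52 in = 0.06401 m.
k = 8.783×10^5 N/m
8.783×10^5 N/m × (1 kN/m / 1000 N/m) = 878.3 kN/m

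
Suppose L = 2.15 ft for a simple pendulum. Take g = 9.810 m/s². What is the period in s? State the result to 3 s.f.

T is given directly by: T = 2π√(L/g).
L = 2.15 ft = 0.6553 m; g = 9.810 m/s².
T = 1.624 s

1.62 s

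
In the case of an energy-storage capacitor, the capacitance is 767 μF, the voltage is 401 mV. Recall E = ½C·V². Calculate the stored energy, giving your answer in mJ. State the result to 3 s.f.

0.0617 mJ

Directly: E = ½CV².
C = 767 μF = 7.670×10^-4 F; V = 401 mV = 0.4010 V.
E = 6.167×10^-5 J
6.167×10^-5 J × (1 mJ / 0.001000 J) = 0.06167 mJ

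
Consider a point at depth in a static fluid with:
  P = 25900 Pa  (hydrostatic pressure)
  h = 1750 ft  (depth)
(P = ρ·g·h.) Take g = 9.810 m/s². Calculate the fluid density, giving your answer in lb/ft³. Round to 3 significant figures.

Rearranging P = ρ·g·h for ρ: ρ = P/(g·h).
P = 25900 Pa; h = 1750 ft = 533.4 m; g = 9.810 m/s².
ρ = 4.950 kg/m³
4.950 kg/m³ × (1 lb/ft³ / 16.02 kg/m³) = 0.3090 lb/ft³

0.309 lb/ft³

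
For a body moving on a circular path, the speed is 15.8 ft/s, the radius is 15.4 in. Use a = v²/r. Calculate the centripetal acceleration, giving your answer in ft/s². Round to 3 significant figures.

195 ft/s²

a is given directly by: a = v²/r.
v = 15.8 ft/s = 4.816 m/s; r = 15.4 in = 0.3912 m.
a = 59.29 m/s²
59.29 m/s² × (1 ft/s² / 0.3048 m/s²) = 194.5 ft/s²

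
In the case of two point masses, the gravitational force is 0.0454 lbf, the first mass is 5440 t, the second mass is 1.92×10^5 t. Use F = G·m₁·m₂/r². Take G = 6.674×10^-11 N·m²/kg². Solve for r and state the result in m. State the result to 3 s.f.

From Newton's law of gravitation: r = √(G·m₁m₂/F).
F = 0.0454 lbf = 0.2019 N; m₁ = 5440 t = 5.440×10^6 kg; m₂ = 1.92×10^5 t = 1.920×10^8 kg; G = 6.674×10^-11 N·m²/kg².
r = 587.5 m

588 m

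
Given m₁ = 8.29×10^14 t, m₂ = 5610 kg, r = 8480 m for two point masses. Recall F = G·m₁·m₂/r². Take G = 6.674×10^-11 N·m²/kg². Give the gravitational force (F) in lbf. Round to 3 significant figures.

970 lbf

F is given directly by: F = Gm₁m₂/r².
m₁ = 8.29×10^14 t = 8.290×10^17 kg; m₂ = 5610 kg; r = 8480 m; G = 6.674×10^-11 N·m²/kg².
F = 4316 N  (the unit combination reduces to kg·m/s² = N)
4316 N × (1 lbf / 4.448 N) = 970.3 lbf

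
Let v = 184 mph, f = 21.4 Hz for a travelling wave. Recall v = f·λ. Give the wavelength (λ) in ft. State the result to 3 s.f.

12.6 ft

Rearranging: λ = v/f.
v = 184 mph = 82.26 m/s; f = 21.4 Hz.
λ = 3.844 m
3.844 m × (1 ft / 0.3048 m) = 12.61 ft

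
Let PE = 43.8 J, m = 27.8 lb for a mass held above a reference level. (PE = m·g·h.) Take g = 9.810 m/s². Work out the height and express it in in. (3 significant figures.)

Solving PE = m·g·h for h: h = PE/(m·g).
PE = 43.8 J; m = 27.8 lb = 12.61 kg; g = 9.810 m/s².
h = 0.3541 m
0.3541 m × (1 in / 0.02540 m) = 13.94 in

13.9 in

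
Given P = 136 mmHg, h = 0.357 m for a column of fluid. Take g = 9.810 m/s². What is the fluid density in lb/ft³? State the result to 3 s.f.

323 lb/ft³

Rearranging P = ρ·g·h for ρ: ρ = P/(g·h).
P = 136 mmHg = 18132 Pa; h = 0.357 m; g = 9.810 m/s².
ρ = 5177 kg/m³
5177 kg/m³ × (1 lb/ft³ / 16.02 kg/m³) = 323.2 lb/ft³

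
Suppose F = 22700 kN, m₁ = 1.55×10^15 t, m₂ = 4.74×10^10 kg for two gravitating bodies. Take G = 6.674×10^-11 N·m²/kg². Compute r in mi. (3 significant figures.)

289 mi

From Newton's law of gravitation: r = √(G·m₁m₂/F).
F = 22700 kN = 2.270×10^7 N; m₁ = 1.55×10^15 t = 1.550×10^18 kg; m₂ = 4.74×10^10 kg; G = 6.674×10^-11 N·m²/kg².
r = 4.648×10^5 m
4.648×10^5 m × (1 mi / 1609 m) = 288.8 mi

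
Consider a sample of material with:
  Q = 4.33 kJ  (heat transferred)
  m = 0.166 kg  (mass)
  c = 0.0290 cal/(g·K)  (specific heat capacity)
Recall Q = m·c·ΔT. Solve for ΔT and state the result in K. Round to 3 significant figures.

215 K

Rearranging: ΔT = Q/(m·c).
Q = 4.33 kJ = 4330 J; m = 0.166 kg; c = 0.0290 cal/(g·K) = 121.3 J/(kg·K).
ΔT = 215.0 K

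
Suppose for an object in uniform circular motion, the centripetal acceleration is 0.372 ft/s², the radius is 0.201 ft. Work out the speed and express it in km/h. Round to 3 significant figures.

Rearranging a = v²/r for v: v = √(a·r).
a = 0.372 ft/s² = 0.1134 m/s²; r = 0.201 ft = 0.06126 m.
v = 0.08335 m/s
0.08335 m/s × (1 km/h / 0.2778 m/s) = 0.3000 km/h

0.300 km/h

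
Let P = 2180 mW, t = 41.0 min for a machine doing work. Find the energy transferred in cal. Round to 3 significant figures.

Rearranging P = W/t for W: W = P·t.
P = 2180 mW = 2.180 W; t = 41.0 min = 2460 s.
W = 5363 J
5363 J × (1 cal / 4.184 J) = 1282 cal

1280 cal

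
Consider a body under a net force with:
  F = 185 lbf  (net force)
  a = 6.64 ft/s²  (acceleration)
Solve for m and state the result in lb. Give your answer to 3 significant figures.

896 lb

Solving F = m·a for m: m = F/a.
F = 185 lbf = 822.9 N; a = 6.64 ft/s² = 2.024 m/s².
m = 406.6 kg
406.6 kg × (1 lb / 0.4536 kg) = 896.4 lb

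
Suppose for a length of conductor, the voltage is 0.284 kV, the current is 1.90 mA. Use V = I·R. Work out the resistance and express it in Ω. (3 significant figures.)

Solving V = I·R for R: R = V/I.
V = 0.284 kV = 284.0 V; I = 1.90 mA = 0.001900 A.
R = 1.495×10^5 Ω

1.49×10^5 Ω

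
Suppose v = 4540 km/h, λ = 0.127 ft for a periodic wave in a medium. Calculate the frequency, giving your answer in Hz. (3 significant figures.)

32600 Hz

Rearranging: f = v/λ.
v = 4540 km/h = 1261 m/s; λ = 0.127 ft = 0.03871 m.
f = 32579 Hz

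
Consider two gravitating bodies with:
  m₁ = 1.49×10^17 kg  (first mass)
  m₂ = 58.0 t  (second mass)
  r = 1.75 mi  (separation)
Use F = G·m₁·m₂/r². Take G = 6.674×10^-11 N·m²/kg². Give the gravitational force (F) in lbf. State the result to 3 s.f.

F is given directly by: F = Gm₁m₂/r².
m₁ = 1.49×10^17 kg; m₂ = 58.0 t = 58000 kg; r = 1.75 mi = 2816 m; G = 6.674×10^-11 N·m²/kg².
F = 72715 N
72715 N × (1 lbf / 4.448 N) = 16347 lbf

16300 lbf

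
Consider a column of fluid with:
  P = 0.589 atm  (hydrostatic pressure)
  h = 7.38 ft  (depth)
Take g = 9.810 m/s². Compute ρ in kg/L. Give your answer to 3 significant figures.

2.70 kg/L

Solving P = ρ·g·h for ρ: ρ = P/(g·h).
P = 0.589 atm = 59680 Pa; h = 7.38 ft = 2.249 m; g = 9.810 m/s².
ρ = 2705 kg/m³
2705 kg/m³ × (1 kg/L / 1000 kg/m³) = 2.705 kg/L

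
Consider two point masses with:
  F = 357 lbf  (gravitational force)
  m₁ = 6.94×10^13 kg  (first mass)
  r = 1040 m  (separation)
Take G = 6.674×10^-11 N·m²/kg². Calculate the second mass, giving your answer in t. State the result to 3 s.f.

371 t

Solving F = G·m₁·m₂/r² for m₂: m₂ = F·r²/(G·m₁).
F = 357 lbf = 1588 N; m₁ = 6.94×10^13 kg; r = 1040 m; G = 6.674×10^-11 N·m²/kg².
m₂ = 3.708×10^5 kg
3.708×10^5 kg × (1 t / 1000 kg) = 370.8 t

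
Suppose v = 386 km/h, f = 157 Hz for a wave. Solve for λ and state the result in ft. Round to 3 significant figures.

2.24 ft

Solving v = f·λ for λ: λ = v/f.
v = 386 km/h = 107.2 m/s; f = 157 Hz.
λ = 0.6829 m
0.6829 m × (1 ft / 0.3048 m) = 2.241 ft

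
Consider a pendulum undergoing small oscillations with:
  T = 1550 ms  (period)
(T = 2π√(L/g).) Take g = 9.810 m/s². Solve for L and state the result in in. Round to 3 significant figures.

Rearranging T = 2π√(L/g) for L: L = g·(T/2π)².
T = 1550 ms = 1.550 s; g = 9.810 m/s².
L = 0.5970 m
0.5970 m × (1 in / 0.02540 m) = 23.50 in

23.5 in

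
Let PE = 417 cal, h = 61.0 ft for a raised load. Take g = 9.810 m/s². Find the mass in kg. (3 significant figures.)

9.57 kg

Rearranging PE = m·g·h for m: m = PE/(g·h).
PE = 417 cal = 1745 J; h = 61.0 ft = 18.59 m; g = 9.810 m/s².
m = 9.566 kg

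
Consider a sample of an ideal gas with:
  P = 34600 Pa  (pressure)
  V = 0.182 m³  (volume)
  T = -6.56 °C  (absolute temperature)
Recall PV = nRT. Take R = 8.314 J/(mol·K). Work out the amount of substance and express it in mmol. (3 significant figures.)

Solving PV = nRT for n: n = PV/(RT).
P = 34600 Pa; V = 0.182 m³; T = -6.56 °C = 266.6 K; R = 8.314 J/(mol·K).
n = 2.841 mol
2.841 mol × (1 mmol / 0.001000 mol) = 2841 mmol

2840 mmol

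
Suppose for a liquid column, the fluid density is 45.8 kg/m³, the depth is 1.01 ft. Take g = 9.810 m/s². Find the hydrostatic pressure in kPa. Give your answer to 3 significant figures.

0.138 kPa

P is given directly by: P = ρgh.
ρ = 45.8 kg/m³; h = 1.01 ft = 0.3078 m; g = 9.810 m/s².
P = 138.3 Pa  (the unit combination reduces to kg/(m·s²) = Pa)
138.3 Pa × (1 kPa / 1000 Pa) = 0.1383 kPa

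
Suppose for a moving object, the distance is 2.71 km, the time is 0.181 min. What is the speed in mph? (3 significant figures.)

v is given directly by: v = d/t.
d = 2.71 km = 2710 m; t = 0.181 min = 10.86 s.
v = 249.5 m/s
249.5 m/s × (1 mph / 0.4470 m/s) = 558.2 mph

558 mph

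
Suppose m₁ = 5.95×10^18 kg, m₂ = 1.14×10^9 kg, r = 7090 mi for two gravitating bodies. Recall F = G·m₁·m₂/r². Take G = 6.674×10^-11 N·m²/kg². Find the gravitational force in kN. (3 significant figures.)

From Newton's law of gravitation: F = Gm₁m₂/r².
m₁ = 5.95×10^18 kg; m₂ = 1.14×10^9 kg; r = 7090 mi = 1.141×10^7 m; G = 6.674×10^-11 N·m²/kg².
F = 3477 N
3477 N × (1 kN / 1000 N) = 3.477 kN

3.48 kN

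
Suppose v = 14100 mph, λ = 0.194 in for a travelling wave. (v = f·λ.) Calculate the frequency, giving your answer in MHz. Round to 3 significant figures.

Rearranging: f = v/λ.
v = 14100 mph = 6303 m/s; λ = 0.194 in = 0.004928 m.
f = 1.279×10^6 Hz
1.279×10^6 Hz × (1 MHz / 1.000×10^6 Hz) = 1.279 MHz

1.28 MHz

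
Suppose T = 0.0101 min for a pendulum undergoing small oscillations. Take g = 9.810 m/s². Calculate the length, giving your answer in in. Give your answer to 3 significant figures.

3.59 in

Rearranging: L = g·(T/2π)².
T = 0.0101 min = 0.6060 s; g = 9.810 m/s².
L = 0.09125 m
0.09125 m × (1 in / 0.02540 m) = 3.593 in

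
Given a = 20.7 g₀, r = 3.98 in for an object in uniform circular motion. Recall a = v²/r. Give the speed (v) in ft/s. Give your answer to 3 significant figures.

Rearranging: v = √(a·r).
a = 20.7 g₀ = 203.0 m/s²; r = 3.98 in = 0.1011 m.
v = 4.530 m/s
4.530 m/s × (1 ft/s / 0.3048 m/s) = 14.86 ft/s

14.9 ft/s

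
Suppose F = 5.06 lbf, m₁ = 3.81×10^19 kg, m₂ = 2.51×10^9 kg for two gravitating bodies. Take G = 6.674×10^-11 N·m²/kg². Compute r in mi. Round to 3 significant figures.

From Newton's law of gravitation: r = √(G·m₁m₂/F).
F = 5.06 lbf = 22.51 N; m₁ = 3.81×10^19 kg; m₂ = 2.51×10^9 kg; G = 6.674×10^-11 N·m²/kg².
r = 5.325×10^8 m
5.325×10^8 m × (1 mi / 1609 m) = 3.309×10^5 mi

3.31×10^5 mi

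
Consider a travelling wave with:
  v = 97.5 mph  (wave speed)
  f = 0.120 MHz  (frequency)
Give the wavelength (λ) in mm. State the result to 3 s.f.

0.363 mm

Solving v = f·λ for λ: λ = v/f.
v = 97.5 mph = 43.59 m/s; f = 0.120 MHz = 1.200×10^5 Hz.
λ = 3.632×10^-4 m
3.632×10^-4 m × (1 mm / 0.001000 m) = 0.3632 mm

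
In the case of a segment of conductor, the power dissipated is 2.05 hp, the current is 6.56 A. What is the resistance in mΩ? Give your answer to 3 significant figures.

35500 mΩ

Rearranging P = I²R for R: R = P/I².
P = 2.05 hp = 1529 W; I = 6.56 A.
R = 35.52 Ω
35.52 Ω × (1 mΩ / 0.001000 Ω) = 35523 mΩ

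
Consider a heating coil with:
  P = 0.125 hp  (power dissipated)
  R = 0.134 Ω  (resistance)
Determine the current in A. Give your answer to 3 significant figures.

Rearranging: I = √(P/R).
P = 0.125 hp = 93.21 W; R = 0.134 Ω.
I = 26.37 A

26.4 A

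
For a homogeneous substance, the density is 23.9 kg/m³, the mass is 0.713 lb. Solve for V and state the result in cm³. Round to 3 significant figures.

13500 cm³

Rearranging: V = m/ρ.
ρ = 23.9 kg/m³; m = 0.713 lb = 0.3234 kg.
V = 0.01353 m³
0.01353 m³ × (1 cm³ / 1.000×10^-6 m³) = 13532 cm³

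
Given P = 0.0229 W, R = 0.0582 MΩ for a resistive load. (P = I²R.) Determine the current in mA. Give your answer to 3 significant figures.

Solving P = I²R for I: I = √(P/R).
P = 0.0229 W; R = 0.0582 MΩ = 58200 Ω.
I = 6.273×10^-4 A
6.273×10^-4 A × (1 mA / 0.001000 A) = 0.6273 mA

0.627 mA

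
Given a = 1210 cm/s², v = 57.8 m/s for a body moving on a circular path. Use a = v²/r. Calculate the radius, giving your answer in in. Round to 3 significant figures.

10900 in

Rearranging a = v²/r for r: r = v²/a.
a = 1210 cm/s² = 12.10 m/s²; v = 57.8 m/s.
r = 276.1 m
276.1 m × (1 in / 0.02540 m) = 10870 in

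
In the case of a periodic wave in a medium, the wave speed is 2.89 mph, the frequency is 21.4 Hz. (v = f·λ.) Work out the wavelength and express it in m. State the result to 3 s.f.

Solving v = f·λ for λ: λ = v/f.
v = 2.89 mph = 1.292 m/s; f = 21.4 Hz.
λ = 0.06037 m

0.0604 m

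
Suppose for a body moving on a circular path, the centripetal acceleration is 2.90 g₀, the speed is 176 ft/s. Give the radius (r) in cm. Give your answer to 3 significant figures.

10100 cm

Rearranging: r = v²/a.
a = 2.90 g₀ = 28.44 m/s²; v = 176 ft/s = 53.64 m/s.
r = 101.2 m
101.2 m × (1 cm / 0.01000 m) = 10119 cm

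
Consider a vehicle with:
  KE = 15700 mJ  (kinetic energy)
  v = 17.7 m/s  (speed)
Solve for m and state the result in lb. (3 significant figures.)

0.221 lb

Rearranging KE = ½mv² for m: m = 2·KE/v².
KE = 15700 mJ = 15.70 J; v = 17.7 m/s.
m = 0.1002 kg
0.1002 kg × (1 lb / 0.4536 kg) = 0.2210 lb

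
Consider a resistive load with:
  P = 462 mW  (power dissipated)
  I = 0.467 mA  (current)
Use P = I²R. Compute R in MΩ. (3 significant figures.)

2.12 MΩ

Solving P = I²R for R: R = P/I².
P = 462 mW = 0.4620 W; I = 0.467 mA = 4.670×10^-4 A.
R = 2.118×10^6 Ω
2.118×10^6 Ω × (1 MΩ / 1.000×10^6 Ω) = 2.118 MΩ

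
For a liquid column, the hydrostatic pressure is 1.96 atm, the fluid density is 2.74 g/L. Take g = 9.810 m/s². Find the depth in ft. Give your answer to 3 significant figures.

24200 ft

Solving P = ρ·g·h for h: h = P/(ρ·g).
P = 1.96 atm = 1.986×10^5 Pa; ρ = 2.74 g/L = 2.740 kg/m³; g = 9.810 m/s².
h = 7388 m
7388 m × (1 ft / 0.3048 m) = 24240 ft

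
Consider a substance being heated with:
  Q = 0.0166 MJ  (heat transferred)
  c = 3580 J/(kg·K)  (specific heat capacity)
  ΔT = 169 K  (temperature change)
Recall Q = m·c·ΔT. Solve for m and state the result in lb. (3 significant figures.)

0.0605 lb

Rearranging Q = m·c·ΔT for m: m = Q/(c·ΔT).
Q = 0.0166 MJ = 16600 J; c = 3580 J/(kg·K); ΔT = 169 K.
m = 0.02744 kg
0.02744 kg × (1 lb / 0.4536 kg) = 0.06049 lb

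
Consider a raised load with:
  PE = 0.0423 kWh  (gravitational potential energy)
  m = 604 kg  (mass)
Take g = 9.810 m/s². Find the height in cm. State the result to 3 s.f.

2570 cm

Rearranging: h = PE/(m·g).
PE = 0.0423 kWh = 1.523×10^5 J; m = 604 kg; g = 9.810 m/s².
h = 25.70 m
25.70 m × (1 cm / 0.01000 m) = 2570 cm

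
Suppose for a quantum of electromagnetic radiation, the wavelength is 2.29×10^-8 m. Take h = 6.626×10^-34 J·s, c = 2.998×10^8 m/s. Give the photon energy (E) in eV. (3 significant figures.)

Directly: E = hc/λ.
λ = 2.29×10^-8 m; h = 6.626×10^-34 J·s; c = 2.998×10^8 m/s.
E = 8.675×10^-18 J  (the unit combination reduces to kg·m²/s² = J)
8.675×10^-18 J × (1 eV / 1.602×10^-19 J) = 54.14 eV

54.1 eV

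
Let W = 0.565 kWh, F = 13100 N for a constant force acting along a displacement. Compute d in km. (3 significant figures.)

Rearranging W = F·d for d: d = W/F.
W = 0.565 kWh = 2.034×10^6 J; F = 13100 N.
d = 155.3 m
155.3 m × (1 km / 1000 m) = 0.1553 km

0.155 km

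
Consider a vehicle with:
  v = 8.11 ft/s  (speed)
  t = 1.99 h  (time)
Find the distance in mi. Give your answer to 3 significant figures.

11.0 mi

Solving v = d/t for d: d = v·t.
v = 8.11 ft/s = 2.472 m/s; t = 1.99 h = 7164 s.
d = 17709 m
17709 m × (1 mi / 1609 m) = 11.00 mi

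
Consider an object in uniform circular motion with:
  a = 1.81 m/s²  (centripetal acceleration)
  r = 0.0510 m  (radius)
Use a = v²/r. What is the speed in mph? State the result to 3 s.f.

0.680 mph

Solving a = v²/r for v: v = √(a·r).
a = 1.81 m/s²; r = 0.0510 m.
v = 0.3038 m/s
0.3038 m/s × (1 mph / 0.4470 m/s) = 0.6796 mph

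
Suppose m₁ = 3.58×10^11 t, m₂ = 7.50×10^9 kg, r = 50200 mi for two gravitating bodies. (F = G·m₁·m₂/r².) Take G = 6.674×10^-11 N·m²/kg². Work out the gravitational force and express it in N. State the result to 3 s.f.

From Newton's law of gravitation: F = Gm₁m₂/r².
m₁ = 3.58×10^11 t = 3.580×10^14 kg; m₂ = 7.50×10^9 kg; r = 50200 mi = 8.079×10^7 m; G = 6.674×10^-11 N·m²/kg².
F = 0.02746 N

0.0275 N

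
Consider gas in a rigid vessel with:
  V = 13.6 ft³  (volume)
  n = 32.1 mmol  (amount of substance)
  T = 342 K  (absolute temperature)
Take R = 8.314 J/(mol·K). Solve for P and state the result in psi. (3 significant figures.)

0.0344 psi

P is given directly by: P = nRT/V.
V = 13.6 ft³ = 0.3851 m³; n = 32.1 mmol = 0.03210 mol; T = 342 K; R = 8.314 J/(mol·K).
P = 237.0 Pa
237.0 Pa × (1 psi / 6895 Pa) = 0.03437 psi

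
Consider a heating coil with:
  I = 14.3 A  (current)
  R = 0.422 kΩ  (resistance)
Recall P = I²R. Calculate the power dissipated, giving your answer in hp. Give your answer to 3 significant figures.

P is given directly by: P = I²R.
I = 14.3 A; R = 0.422 kΩ = 422.0 Ω.
P = 86295 W  (the unit combination reduces to kg·m²/s³ = W)
86295 W × (1 hp / 745.7 W) = 115.7 hp

116 hp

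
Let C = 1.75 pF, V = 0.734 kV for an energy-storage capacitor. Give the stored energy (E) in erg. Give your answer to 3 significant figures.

Directly: E = ½CV².
C = 1.75 pF = 1.750×10^-12 F; V = 0.734 kV = 734.0 V.
E = 4.714×10^-7 J
4.714×10^-7 J × (1 erg / 1.000×10^-7 J) = 4.714 erg

4.71 erg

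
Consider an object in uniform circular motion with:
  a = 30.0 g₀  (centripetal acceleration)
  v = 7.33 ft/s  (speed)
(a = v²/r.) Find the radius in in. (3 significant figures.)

0.668 in

Solving a = v²/r for r: r = v²/a.
a = 30.0 g₀ = 294.2 m/s²; v = 7.33 ft/s = 2.234 m/s.
r = 0.01697 m
0.01697 m × (1 in / 0.02540 m) = 0.6680 in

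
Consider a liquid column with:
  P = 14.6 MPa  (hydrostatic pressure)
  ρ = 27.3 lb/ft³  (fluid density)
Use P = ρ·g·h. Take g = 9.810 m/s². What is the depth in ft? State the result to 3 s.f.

11200 ft

Rearranging: h = P/(ρ·g).
P = 14.6 MPa = 1.460×10^7 Pa; ρ = 27.3 lb/ft³ = 437.3 kg/m³; g = 9.810 m/s².
h = 3403 m
3403 m × (1 ft / 0.3048 m) = 11166 ft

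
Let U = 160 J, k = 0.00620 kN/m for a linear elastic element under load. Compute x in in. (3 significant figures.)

283 in

Rearranging: x = √(2U/k).
U = 160 J; k = 0.00620 kN/m = 6.200 N/m.
x = 7.184 m
7.184 m × (1 in / 0.02540 m) = 282.8 in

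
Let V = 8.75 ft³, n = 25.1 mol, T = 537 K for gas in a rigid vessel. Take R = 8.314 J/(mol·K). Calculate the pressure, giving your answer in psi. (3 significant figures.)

From the ideal-gas law: P = nRT/V.
V = 8.75 ft³ = 0.2478 m³; n = 25.1 mol; T = 537 K; R = 8.314 J/(mol·K).
P = 4.523×10^5 Pa  (the unit combination reduces to kg/(m·s²) = Pa)
4.523×10^5 Pa × (1 psi / 6895 Pa) = 65.60 psi

65.6 psi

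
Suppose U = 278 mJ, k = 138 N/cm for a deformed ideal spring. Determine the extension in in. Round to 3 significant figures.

0.250 in

Rearranging U = ½k·x² for x: x = √(2U/k).
U = 278 mJ = 0.2780 J; k = 138 N/cm = 13800 N/m.
x = 0.006347 m
0.006347 m × (1 in / 0.02540 m) = 0.2499 in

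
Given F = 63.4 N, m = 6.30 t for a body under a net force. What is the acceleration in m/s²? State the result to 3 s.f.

Rearranging: a = F/m.
F = 63.4 N; m = 6.30 t = 6300 kg.
a = 0.01006 m/s²

0.0101 m/s²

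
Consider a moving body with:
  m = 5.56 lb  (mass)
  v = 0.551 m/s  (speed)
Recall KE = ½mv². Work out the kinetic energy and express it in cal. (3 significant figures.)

0.0915 cal

Directly: KE = ½mv².
m = 5.56 lb = 2.522 kg; v = 0.551 m/s.
KE = 0.3828 J
0.3828 J × (1 cal / 4.184 J) = 0.09150 cal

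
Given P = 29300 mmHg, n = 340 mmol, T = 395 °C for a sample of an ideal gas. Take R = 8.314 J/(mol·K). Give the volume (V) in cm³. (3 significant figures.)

From the ideal-gas law: V = nRT/P.
P = 29300 mmHg = 3.906×10^6 Pa; n = 340 mmol = 0.3400 mol; T = 395 °C = 668.1 K; R = 8.314 J/(mol·K).
V = 4.835×10^-4 m³
4.835×10^-4 m³ × (1 cm³ / 1.000×10^-6 m³) = 483.5 cm³

483 cm³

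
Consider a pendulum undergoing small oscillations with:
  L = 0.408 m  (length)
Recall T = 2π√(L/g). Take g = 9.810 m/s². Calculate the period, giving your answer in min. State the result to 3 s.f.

0.0214 min

Directly: T = 2π√(L/g).
L = 0.408 m; g = 9.810 m/s².
T = 1.281 s
1.281 s × (1 min / 60.00 s) = 0.02136 min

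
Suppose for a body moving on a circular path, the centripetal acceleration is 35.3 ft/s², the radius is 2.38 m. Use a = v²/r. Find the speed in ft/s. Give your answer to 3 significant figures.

Rearranging a = v²/r for v: v = √(a·r).
a = 35.3 ft/s² = 10.76 m/s²; r = 2.38 m.
v = 5.060 m/s
5.060 m/s × (1 ft/s / 0.3048 m/s) = 16.60 ft/s

16.6 ft/s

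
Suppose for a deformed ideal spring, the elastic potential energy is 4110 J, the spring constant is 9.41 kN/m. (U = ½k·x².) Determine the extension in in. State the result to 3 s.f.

Solving U = ½k·x² for x: x = √(2U/k).
U = 4110 J; k = 9.41 kN/m = 9410 N/m.
x = 0.9346 m
0.9346 m × (1 in / 0.02540 m) = 36.80 in

36.8 in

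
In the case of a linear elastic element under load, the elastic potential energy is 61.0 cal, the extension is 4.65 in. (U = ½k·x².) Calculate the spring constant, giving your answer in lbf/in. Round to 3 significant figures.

209 lbf/in

Rearranging U = ½k·x² for k: k = 2U/x².
U = 61.0 cal = 255.2 J; x = 4.65 in = 0.1181 m.
k = 36591 N/m
36591 N/m × (1 lbf/in / 175.1 N/m) = 208.9 lbf/in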